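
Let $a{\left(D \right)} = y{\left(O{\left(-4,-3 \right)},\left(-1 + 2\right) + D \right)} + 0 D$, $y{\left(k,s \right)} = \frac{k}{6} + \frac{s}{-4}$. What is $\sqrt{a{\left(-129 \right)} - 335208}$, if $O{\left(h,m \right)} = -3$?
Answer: $\frac{i \sqrt{1340706}}{2} \approx 578.94 i$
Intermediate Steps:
$y{\left(k,s \right)} = - \frac{s}{4} + \frac{k}{6}$ ($y{\left(k,s \right)} = k \frac{1}{6} + s \left(- \frac{1}{4}\right) = \frac{k}{6} - \frac{s}{4} = - \frac{s}{4} + \frac{k}{6}$)
$a{\left(D \right)} = - \frac{3}{4} - \frac{D}{4}$ ($a{\left(D \right)} = \left(- \frac{\left(-1 + 2\right) + D}{4} + \frac{1}{6} \left(-3\right)\right) + 0 D = \left(- \frac{1 + D}{4} - \frac{1}{2}\right) + 0 = \left(\left(- \frac{1}{4} - \frac{D}{4}\right) - \frac{1}{2}\right) + 0 = \left(- \frac{3}{4} - \frac{D}{4}\right) + 0 = - \frac{3}{4} - \frac{D}{4}$)
$\sqrt{a{\left(-129 \right)} - 335208} = \sqrt{\left(- \frac{3}{4} - - \frac{129}{4}\right) - 335208} = \sqrt{\left(- \frac{3}{4} + \frac{129}{4}\right) - 335208} = \sqrt{\frac{63}{2} - 335208} = \sqrt{- \frac{670353}{2}} = \frac{i \sqrt{1340706}}{2}$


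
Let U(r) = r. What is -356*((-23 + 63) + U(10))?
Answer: -17800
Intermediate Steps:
-356*((-23 + 63) + U(10)) = -356*((-23 + 63) + 10) = -356*(40 + 10) = -356*50 = -17800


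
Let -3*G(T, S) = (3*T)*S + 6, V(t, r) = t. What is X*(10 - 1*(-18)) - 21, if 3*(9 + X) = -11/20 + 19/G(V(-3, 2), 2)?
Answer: -1169/5 ≈ -233.80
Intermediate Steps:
G(T, S) = -2 - S*T (G(T, S) = -((3*T)*S + 6)/3 = -(3*S*T + 6)/3 = -(6 + 3*S*T)/3 = -2 - S*T)
X = -38/5 (X = -9 + (-11/20 + 19/(-2 - 1*2*(-3)))/3 = -9 + (-11*1/20 + 19/(-2 + 6))/3 = -9 + (-11/20 + 19/4)/3 = -9 + (⅓)*(21/5) = -9 + 7/5 = -38/5 ≈ -7.6000)
X*(10 - 1*(-18)) - 21 = -38*(10 - 1*(-18))/5 - 21 = -38*(10 + 18)/5 - 21 = -38/5*28 - 21 = -1064/5 - 21 = -1169/5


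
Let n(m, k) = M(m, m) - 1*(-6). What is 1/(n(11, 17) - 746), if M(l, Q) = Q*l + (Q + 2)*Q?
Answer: -1/476 ≈ -0.0021008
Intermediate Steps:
M(l, Q) = Q*l + Q*(2 + Q) (M(l, Q) = Q*l + (2 + Q)*Q = Q*l + Q*(2 + Q))
n(m, k) = 6 + m*(2 + 2*m) (n(m, k) = m*(2 + m + m) - 1*(-6) = m*(2 + 2*m) + 6 = 6 + m*(2 + 2*m))
1/(n(11, 17) - 746) = 1/((6 + 2*11*(1 + 11)) - 746) = 1/((6 + 2*11*12) - 746) = 1/((6 + 264) - 746) = 1/(270 - 746) = 1/(-476) = -1/476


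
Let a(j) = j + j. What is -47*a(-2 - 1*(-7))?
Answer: -470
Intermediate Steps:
a(j) = 2*j
-47*a(-2 - 1*(-7)) = -94*(-2 - 1*(-7)) = -94*(-2 + 7) = -94*5 = -47*10 = -470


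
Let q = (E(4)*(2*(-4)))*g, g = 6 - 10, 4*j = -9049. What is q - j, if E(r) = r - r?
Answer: 9049/4 ≈ 2262.3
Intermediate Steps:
E(r) = 0
j = -9049/4 (j = (¼)*(-9049) = -9049/4 ≈ -2262.3)
g = -4
q = 0 (q = (0*(2*(-4)))*(-4) = (0*(-8))*(-4) = 0*(-4) = 0)
q - j = 0 - 1*(-9049/4) = 0 + 9049/4 = 9049/4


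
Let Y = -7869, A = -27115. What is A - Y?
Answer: -19246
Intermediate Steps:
A - Y = -27115 - 1*(-7869) = -27115 + 7869 = -19246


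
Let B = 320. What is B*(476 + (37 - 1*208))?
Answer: 97600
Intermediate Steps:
B*(476 + (37 - 1*208)) = 320*(476 + (37 - 1*208)) = 320*(476 + (37 - 208)) = 320*(476 - 171) = 320*305 = 97600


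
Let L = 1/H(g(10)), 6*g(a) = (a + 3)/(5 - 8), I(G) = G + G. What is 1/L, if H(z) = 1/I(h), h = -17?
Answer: -1/34 ≈ -0.029412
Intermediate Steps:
I(G) = 2*G
g(a) = -⅙ - a/18 (g(a) = ((a + 3)/(5 - 8))/6 = ((3 + a)/(-3))/6 = ((3 + a)*(-⅓))/6 = (-1 - a/3)/6 = -⅙ - a/18)
H(z) = -1/34 (H(z) = 1/(2*(-17)) = 1/(-34) = -1/34)
L = -34 (L = 1/(-1/34) = -34)
1/L = 1/(-34) = -1/34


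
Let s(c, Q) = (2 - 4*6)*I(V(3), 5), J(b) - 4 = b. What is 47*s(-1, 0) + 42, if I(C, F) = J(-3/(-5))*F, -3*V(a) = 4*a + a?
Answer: -23740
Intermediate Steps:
J(b) = 4 + b
V(a) = -5*a/3 (V(a) = -(4*a + a)/3 = -5*a/3)
I(C, F) = 23*F/5 (I(C, F) = (4 - 3/(-5))*F = (4 - 3*(-⅕))*F = (4 + ⅗)*F = 23*F/5)
s(c, Q) = -506 (s(c, Q) = (2 - 4*6)*((23/5)*5) = (2 - 24)*23 = -22*23 = -506)
47*s(-1, 0) + 42 = 47*(-506) + 42 = -23782 + 42 = -23740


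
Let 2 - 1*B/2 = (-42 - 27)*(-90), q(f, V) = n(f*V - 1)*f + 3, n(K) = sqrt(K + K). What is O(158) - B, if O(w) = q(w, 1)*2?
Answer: 12422 + 316*sqrt(314) ≈ 18022.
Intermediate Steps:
n(K) = sqrt(2)*sqrt(K) (n(K) = sqrt(2*K) = sqrt(2)*sqrt(K))
q(f, V) = 3 + f*sqrt(2)*sqrt(-1 + V*f) (q(f, V) = (sqrt(2)*sqrt(f*V - 1))*f + 3 = (sqrt(2)*sqrt(V*f - 1))*f + 3 = (sqrt(2)*sqrt(-1 + V*f))*f + 3 = f*sqrt(2)*sqrt(-1 + V*f) + 3 = 3 + f*sqrt(2)*sqrt(-1 + V*f))
O(w) = 6 + 2*w*sqrt(-2 + 2*w) (O(w) = (3 + w*sqrt(-2 + 2*1*w))*2 = (3 + w*sqrt(-2 + 2*w))*2 = 6 + 2*w*sqrt(-2 + 2*w))
B = -12416 (B = 4 - 2*(-42 - 27)*(-90) = 4 - (-138)*(-90) = 4 - 2*6210 = 4 - 12420 = -12416)
O(158) - B = (6 + 2*158*sqrt(-2 + 2*158)) - 1*(-12416) = (6 + 2*158*sqrt(-2 + 316)) + 12416 = (6 + 2*158*sqrt(314)) + 12416 = (6 + 316*sqrt(314)) + 12416 = 12422 + 316*sqrt(314)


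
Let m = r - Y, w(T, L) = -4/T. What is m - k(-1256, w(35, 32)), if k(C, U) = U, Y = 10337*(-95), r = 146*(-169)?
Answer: 33506939/35 ≈ 9.5734e+5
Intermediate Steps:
r = -24674
Y = -982015
m = 957341 (m = -24674 - 1*(-982015) = -24674 + 982015 = 957341)
m - k(-1256, w(35, 32)) = 957341 - (-4)/35 = 957341 - 1*(-4/35) = 957341 + 4/35 = 33506939/35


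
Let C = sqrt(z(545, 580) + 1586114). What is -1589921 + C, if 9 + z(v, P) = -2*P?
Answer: -1589921 + 3*sqrt(176105) ≈ -1.5887e+6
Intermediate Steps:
z(v, P) = -9 - 2*P
C = 3*sqrt(176105) (C = sqrt((-9 - 2*580) + 1586114) = sqrt((-9 - 1160) + 1586114) = sqrt(-1169 + 1586114) = sqrt(1584945) = 3*sqrt(176105) ≈ 1258.9)
-1589921 + C = -1589921 + 3*sqrt(176105)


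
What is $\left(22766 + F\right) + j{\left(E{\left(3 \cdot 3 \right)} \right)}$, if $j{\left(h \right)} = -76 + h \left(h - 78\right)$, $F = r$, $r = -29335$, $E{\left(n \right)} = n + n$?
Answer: $-7725$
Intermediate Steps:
$E{\left(n \right)} = 2 n$
$F = -29335$
$j{\left(h \right)} = -76 + h \left(-78 + h\right)$
$\left(22766 + F\right) + j{\left(E{\left(3 \cdot 3 \right)} \right)} = \left(22766 - 29335\right) - \left(76 - 324 + 78 \cdot 2 \cdot 3 \cdot 3\right) = -6569 - \left(76 - 324 + 78 \cdot 2 \cdot 9\right) = -6569 - \left(1480 - 324\right) = -6569 - 1156 = -7725$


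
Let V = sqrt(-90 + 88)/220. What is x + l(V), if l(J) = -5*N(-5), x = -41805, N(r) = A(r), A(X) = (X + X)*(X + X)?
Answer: -42305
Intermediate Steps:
A(X) = 4*X**2 (A(X) = (2*X)*(2*X) = 4*X**2)
N(r) = 4*r**2
V = I*sqrt(2)/220 (V = sqrt(-2)*(1/220) = (I*sqrt(2))*(1/220) = I*sqrt(2)/220 ≈ 0.0064282*I)
l(J) = -500 (l(J) = -20*(-5)**2 = -20*25 = -5*100 = -500)
x + l(V) = -41805 - 500 = -42305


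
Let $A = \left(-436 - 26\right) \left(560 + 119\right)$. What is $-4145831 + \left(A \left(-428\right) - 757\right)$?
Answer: $130116156$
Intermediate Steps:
$A = -313698$ ($A = \left(-462\right) 679 = -313698$)
$-4145831 + \left(A \left(-428\right) - 757\right) = -4145831 - -134261987 = -4145831 + \left(134262744 - 757\right) = -4145831 + 134261987 = 130116156$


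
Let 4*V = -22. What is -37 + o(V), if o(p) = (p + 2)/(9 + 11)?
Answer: -1487/40 ≈ -37.175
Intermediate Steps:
V = -11/2 (V = (1/4)*(-22) = -11/2 ≈ -5.5000)
o(p) = 1/10 + p/20 (o(p) = (2 + p)/20 = (2 + p)*(1/20) = 1/10 + p/20)
-37 + o(V) = -37 + (1/10 + (1/20)*(-11/2)) = -37 + (1/10 - 11/40) = -37 - 7/40 = -1487/40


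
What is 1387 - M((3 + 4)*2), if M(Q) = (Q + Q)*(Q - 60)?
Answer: 2675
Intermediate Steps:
M(Q) = 2*Q*(-60 + Q) (M(Q) = (2*Q)*(-60 + Q) = 2*Q*(-60 + Q))
1387 - M((3 + 4)*2) = 1387 - 2*(3 + 4)*2*(-60 + (3 + 4)*2) = 1387 - 2*7*2*(-60 + 7*2) = 1387 - 2*14*(-60 + 14) = 1387 - 2*14*(-46) = 1387 - 1*(-1288) = 1387 + 1288 = 2675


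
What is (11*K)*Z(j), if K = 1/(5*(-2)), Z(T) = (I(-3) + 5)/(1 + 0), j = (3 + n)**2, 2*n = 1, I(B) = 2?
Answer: -77/10 ≈ -7.7000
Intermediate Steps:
n = 1/2 (n = (1/2)*1 = 1/2 ≈ 0.50000)
j = 49/4 (j = (3 + 1/2)**2 = (7/2)**2 = 49/4 ≈ 12.250)
Z(T) = 7 (Z(T) = (2 + 5)/(1 + 0) = 7/1 = 7*1 = 7)
K = -1/10 (K = 1/(-10) = -1/10 ≈ -0.10000)
(11*K)*Z(j) = (11*(-1/10))*7 = -11/10*7 = -77/10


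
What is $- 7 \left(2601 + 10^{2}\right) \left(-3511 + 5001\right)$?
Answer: $-28171430$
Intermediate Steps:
$- 7 \left(2601 + 10^{2}\right) \left(-3511 + 5001\right) = - 7 \left(2601 + 100\right) 1490 = - 7 \cdot 2701 \cdot 1490 = \left(-7\right) 4024490 = -28171430$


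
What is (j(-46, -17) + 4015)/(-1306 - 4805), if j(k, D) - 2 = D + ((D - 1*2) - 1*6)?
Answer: -1325/2037 ≈ -0.65047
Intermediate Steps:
j(k, D) = -6 + 2*D (j(k, D) = 2 + (D + ((D - 1*2) - 1*6)) = 2 + (D + ((D - 2) - 6)) = 2 + (D + ((-2 + D) - 6)) = 2 + (D + (-8 + D)) = 2 + (-8 + 2*D) = -6 + 2*D)
(j(-46, -17) + 4015)/(-1306 - 4805) = ((-6 + 2*(-17)) + 4015)/(-1306 - 4805) = ((-6 - 34) + 4015)/(-6111) = (-40 + 4015)*(-1/6111) = 3975*(-1/6111) = -1325/2037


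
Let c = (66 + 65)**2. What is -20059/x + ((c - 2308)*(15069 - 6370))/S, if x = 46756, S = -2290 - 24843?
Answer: -6041711545579/1268630548 ≈ -4762.4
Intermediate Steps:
c = 17161 (c = 131**2 = 17161)
S = -27133
-20059/x + ((c - 2308)*(15069 - 6370))/S = -20059/46756 + ((17161 - 2308)*(15069 - 6370))/(-27133) = -20059*1/46756 + (14853*8699)*(-1/27133) = -20059/46756 + 129206247*(-1/27133) = -20059/46756 - 129206247/27133 = -6041711545579/1268630548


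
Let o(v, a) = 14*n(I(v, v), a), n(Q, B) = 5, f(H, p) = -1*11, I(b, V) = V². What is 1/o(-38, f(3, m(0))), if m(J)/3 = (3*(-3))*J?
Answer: 1/70 ≈ 0.014286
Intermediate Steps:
m(J) = -27*J (m(J) = 3*((3*(-3))*J) = 3*(-9*J) = -27*J)
f(H, p) = -11
o(v, a) = 70 (o(v, a) = 14*5 = 70)
1/o(-38, f(3, m(0))) = 1/70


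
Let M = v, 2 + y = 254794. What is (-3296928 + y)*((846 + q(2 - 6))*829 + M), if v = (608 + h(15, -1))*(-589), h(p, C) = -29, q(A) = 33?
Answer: -1179314441760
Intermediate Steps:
v = -341031 (v = (608 - 29)*(-589) = 579*(-589) = -341031)
y = 254792 (y = -2 + 254794 = 254792)
M = -341031
(-3296928 + y)*((846 + q(2 - 6))*829 + M) = (-3296928 + 254792)*((846 + 33)*829 - 341031) = -3042136*(879*829 - 341031) = -3042136*(728691 - 341031) = -3042136*387660 = -1179314441760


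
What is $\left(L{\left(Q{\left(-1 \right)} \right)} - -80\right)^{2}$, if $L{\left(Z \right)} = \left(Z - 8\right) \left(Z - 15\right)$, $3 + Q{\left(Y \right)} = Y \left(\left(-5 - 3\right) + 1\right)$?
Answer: $15376$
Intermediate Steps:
$Q{\left(Y \right)} = -3 - 7 Y$ ($Q{\left(Y \right)} = -3 + Y \left(\left(-5 - 3\right) + 1\right) = -3 + Y \left(-8 + 1\right) = -3 + Y \left(-7\right) = -3 - 7 Y$)
$L{\left(Z \right)} = \left(-15 + Z\right) \left(-8 + Z\right)$ ($L{\left(Z \right)} = \left(-8 + Z\right) \left(-15 + Z\right) = \left(-15 + Z\right) \left(-8 + Z\right)$)
$\left(L{\left(Q{\left(-1 \right)} \right)} - -80\right)^{2} = \left(\left(120 + \left(-3 - -7\right)^{2} - 23 \left(-3 - -7\right)\right) - -80\right)^{2} = \left(\left(120 + \left(-3 + 7\right)^{2} - 23 \left(-3 + 7\right)\right) + 80\right)^{2} = \left(\left(120 + 4^{2} - 92\right) + 80\right)^{2} = \left(\left(120 + 16 - 92\right) + 80\right)^{2} = \left(44 + 80\right)^{2} = 124^{2} = 15376$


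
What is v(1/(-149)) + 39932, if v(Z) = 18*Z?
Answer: 5949850/149 ≈ 39932.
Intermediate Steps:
v(1/(-149)) + 39932 = 18/(-149) + 39932 = 18*(-1/149) + 39932 = -18/149 + 39932 = 5949850/149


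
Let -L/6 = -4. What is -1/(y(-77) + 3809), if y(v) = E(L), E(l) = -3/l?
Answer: -8/30471 ≈ -0.00026254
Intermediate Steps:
L = 24 (L = -6*(-4) = 24)
y(v) = -⅛ (y(v) = -3/24 = -3*1/24 = -⅛)
-1/(y(-77) + 3809) = -1/(-⅛ + 3809) = -1/30471/8 = -1*8/30471 = -8/30471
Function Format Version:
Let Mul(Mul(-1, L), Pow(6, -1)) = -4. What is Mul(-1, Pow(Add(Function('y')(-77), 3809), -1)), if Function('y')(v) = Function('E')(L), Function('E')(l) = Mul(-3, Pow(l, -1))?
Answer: Rational(-8, 30471) ≈ -0.00026254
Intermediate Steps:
L = 24 (L = Mul(-6, -4) = 24)
Function('y')(v) = Rational(-1, 8) (Function('y')(v) = Mul(-3, Pow(24, -1)) = Mul(-3, Rational(1, 24)) = Rational(-1, 8))
Mul(-1, Pow(Add(Function('y')(-77), 3809), -1)) = Mul(-1, Pow(Add(Rational(-1, 8), 3809), -1)) = Mul(-1, Pow(Rational(30471, 8), -1)) = Mul(-1, Rational(8, 30471)) = Rational(-8, 30471)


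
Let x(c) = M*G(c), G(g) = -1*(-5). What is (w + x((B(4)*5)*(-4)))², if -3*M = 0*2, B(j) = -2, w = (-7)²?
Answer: 2401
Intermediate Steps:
w = 49
G(g) = 5
M = 0 (M = -0*2 = -⅓*0 = 0)
x(c) = 0 (x(c) = 0*5 = 0)
(w + x((B(4)*5)*(-4)))² = (49 + 0)² = 49² = 2401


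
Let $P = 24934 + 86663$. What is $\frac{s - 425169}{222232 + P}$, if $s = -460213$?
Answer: $- \frac{885382}{333829} \approx -2.6522$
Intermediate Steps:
$P = 111597$
$\frac{s - 425169}{222232 + P} = \frac{-460213 - 425169}{222232 + 111597} = - \frac{885382}{333829}$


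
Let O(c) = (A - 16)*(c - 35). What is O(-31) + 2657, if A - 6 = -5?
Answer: 3647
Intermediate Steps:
A = 1 (A = 6 - 5 = 1)
O(c) = 525 - 15*c (O(c) = (1 - 16)*(c - 35) = -15*(-35 + c) = 525 - 15*c)
O(-31) + 2657 = (525 - 15*(-31)) + 2657 = (525 + 465) + 2657 = 990 + 2657 = 3647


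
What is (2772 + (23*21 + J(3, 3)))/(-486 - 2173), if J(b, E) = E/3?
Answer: -3256/2659 ≈ -1.2245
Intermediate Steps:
J(b, E) = E/3 (J(b, E) = E*(⅓) = E/3)
(2772 + (23*21 + J(3, 3)))/(-486 - 2173) = (2772 + (23*21 + (⅓)*3))/(-486 - 2173) = (2772 + (483 + 1))/(-2659) = (2772 + 484)*(-1/2659) = 3256*(-1/2659) = -3256/2659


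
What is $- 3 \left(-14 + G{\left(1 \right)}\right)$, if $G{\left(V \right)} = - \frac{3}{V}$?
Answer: $51$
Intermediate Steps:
$- 3 \left(-14 + G{\left(1 \right)}\right) = - 3 \left(-14 - \frac{3}{1}\right) = - 3 \left(-14 - 3\right) = \left(-3\right) \left(-17\right) = 51$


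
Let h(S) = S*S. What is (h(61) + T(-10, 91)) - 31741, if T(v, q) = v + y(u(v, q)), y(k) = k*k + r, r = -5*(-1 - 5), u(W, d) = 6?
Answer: -27964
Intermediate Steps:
h(S) = S²
r = 30 (r = -5*(-6) = 30)
y(k) = 30 + k² (y(k) = k*k + 30 = k² + 30 = 30 + k²)
T(v, q) = 66 + v (T(v, q) = v + (30 + 6²) = v + (30 + 36) = v + 66 = 66 + v)
(h(61) + T(-10, 91)) - 31741 = (61² + (66 - 10)) - 31741 = (3721 + 56) - 31741 = 3777 - 31741 = -27964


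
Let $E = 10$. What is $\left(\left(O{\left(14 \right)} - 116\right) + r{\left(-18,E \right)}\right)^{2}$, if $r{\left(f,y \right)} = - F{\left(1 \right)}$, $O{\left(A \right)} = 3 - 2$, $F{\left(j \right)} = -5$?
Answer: $12100$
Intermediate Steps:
$O{\left(A \right)} = 1$ ($O{\left(A \right)} = 3 - 2 = 1$)
$r{\left(f,y \right)} = 5$ ($r{\left(f,y \right)} = \left(-1\right) \left(-5\right) = 5$)
$\left(\left(O{\left(14 \right)} - 116\right) + r{\left(-18,E \right)}\right)^{2} = \left(\left(1 - 116\right) + 5\right)^{2} = \left(-115 + 5\right)^{2} = \left(-110\right)^{2} = 12100$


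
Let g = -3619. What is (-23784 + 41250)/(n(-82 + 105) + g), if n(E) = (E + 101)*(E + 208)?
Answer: 17466/25025 ≈ 0.69794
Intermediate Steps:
n(E) = (101 + E)*(208 + E)
(-23784 + 41250)/(n(-82 + 105) + g) = (-23784 + 41250)/((21008 + (-82 + 105)**2 + 309*(-82 + 105)) - 3619) = 17466/((21008 + 23**2 + 309*23) - 3619) = 17466/((21008 + 529 + 7107) - 3619) = 17466/(28644 - 3619) = 17466/25025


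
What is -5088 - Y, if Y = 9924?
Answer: -15012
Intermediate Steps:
-5088 - Y = -5088 - 1*9924 = -5088 - 9924 = -15012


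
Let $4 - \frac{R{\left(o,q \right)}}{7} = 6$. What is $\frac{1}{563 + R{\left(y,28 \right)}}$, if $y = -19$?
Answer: $\frac{1}{549} \approx 0.0018215$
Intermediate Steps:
$R{\left(o,q \right)} = -14$ ($R{\left(o,q \right)} = 28 - 42 = -14$)
$\frac{1}{563 + R{\left(y,28 \right)}} = \frac{1}{563 - 14} = \frac{1}{549}$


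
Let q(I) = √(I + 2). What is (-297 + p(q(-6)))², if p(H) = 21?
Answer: 76176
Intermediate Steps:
q(I) = √(2 + I)
(-297 + p(q(-6)))² = (-297 + 21)² = (-276)² = 76176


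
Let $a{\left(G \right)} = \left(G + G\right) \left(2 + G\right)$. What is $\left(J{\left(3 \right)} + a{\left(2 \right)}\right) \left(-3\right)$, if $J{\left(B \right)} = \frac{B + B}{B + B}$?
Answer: $-51$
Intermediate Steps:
$J{\left(B \right)} = 1$ ($J{\left(B \right)} = \frac{2 B}{2 B} = 2 B \frac{1}{2 B} = 1$)
$a{\left(G \right)} = 2 G \left(2 + G\right)$
$\left(J{\left(3 \right)} + a{\left(2 \right)}\right) \left(-3\right) = \left(1 + 2 \cdot 2 \left(2 + 2\right)\right) \left(-3\right) = \left(1 + 2 \cdot 2 \cdot 4\right) \left(-3\right) = \left(1 + 16\right) \left(-3\right) = 17 \left(-3\right) = -51$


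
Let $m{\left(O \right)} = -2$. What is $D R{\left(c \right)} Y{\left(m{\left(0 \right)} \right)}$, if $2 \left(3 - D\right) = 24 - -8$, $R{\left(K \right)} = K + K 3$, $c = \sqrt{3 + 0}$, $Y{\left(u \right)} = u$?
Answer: $104 \sqrt{3} \approx 180.13$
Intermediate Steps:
$c = \sqrt{3} \approx 1.732$
$R{\left(K \right)} = 4 K$ ($R{\left(K \right)} = K + 3 K = 4 K$)
$D = -13$ ($D = 3 - \frac{24 - -8}{2} = 3 - \frac{24 + 8}{2} = 3 - 16 = -13$)
$D R{\left(c \right)} Y{\left(m{\left(0 \right)} \right)} = - 13 \cdot 4 \sqrt{3} \left(-2\right) = - 52 \sqrt{3} \left(-2\right) = 104 \sqrt{3}$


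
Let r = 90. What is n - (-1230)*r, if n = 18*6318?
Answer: 224424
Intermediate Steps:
n = 113724
n - (-1230)*r = 113724 - (-1230)*90 = 113724 - 1*(-110700) = 113724 + 110700 = 224424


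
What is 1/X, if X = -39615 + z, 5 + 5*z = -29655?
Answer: -1/45547 ≈ -2.1955e-5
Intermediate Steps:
z = -5932 (z = -1 + (⅕)*(-29655) = -1 - 5931 = -5932)
X = -45547 (X = -39615 - 5932 = -45547)
1/X = 1/(-45547) = -1/45547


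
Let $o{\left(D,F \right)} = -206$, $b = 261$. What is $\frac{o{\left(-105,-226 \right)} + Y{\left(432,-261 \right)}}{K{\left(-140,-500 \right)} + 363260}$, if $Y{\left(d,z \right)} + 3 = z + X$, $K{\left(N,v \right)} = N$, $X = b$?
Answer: $- \frac{209}{363120} \approx -0.00057557$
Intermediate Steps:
$X = 261$
$Y{\left(d,z \right)} = 258 + z$ ($Y{\left(d,z \right)} = -3 + \left(z + 261\right) = -3 + \left(261 + z\right) = 258 + z$)
$\frac{o{\left(-105,-226 \right)} + Y{\left(432,-261 \right)}}{K{\left(-140,-500 \right)} + 363260} = \frac{-206 + \left(258 - 261\right)}{-140 + 363260} = \frac{-206 - 3}{363120} = \left(-209\right) \frac{1}{363120} = - \frac{209}{363120}$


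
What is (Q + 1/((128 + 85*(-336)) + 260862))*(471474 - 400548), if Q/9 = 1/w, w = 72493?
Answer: 76754805069/8424773995 ≈ 9.1106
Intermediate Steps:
Q = 9/72493 ≈ 0.00012415
(Q + 1/((128 + 85*(-336)) + 260862))*(471474 - 400548) = (9/72493 + 1/((128 + 85*(-336)) + 260862))*(471474 - 400548) = (9/72493 + 1/((128 - 28560) + 260862))*70926 = (9/72493 + 1/(-28432 + 260862))*70926 = (9/72493 + 1/232430)*70926 = (2164363/16849547990)*70926 = 76754805069/8424773995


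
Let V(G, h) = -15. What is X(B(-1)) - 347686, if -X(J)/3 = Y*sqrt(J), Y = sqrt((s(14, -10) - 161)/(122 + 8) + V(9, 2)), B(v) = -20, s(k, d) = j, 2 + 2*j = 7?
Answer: -347686 + 3*sqrt(54821)/13 ≈ -3.4763e+5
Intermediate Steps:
j = 5/2 (j = -1 + (1/2)*7 = -1 + 7/2 = 5/2 ≈ 2.5000)
s(k, d) = 5/2
Y = I*sqrt(274105)/130 (Y = sqrt((5/2 - 161)/(122 + 8) - 15) = sqrt(-317/2/130 - 15) = sqrt(-317/2*1/130 - 15) = sqrt(-317/260 - 15) = sqrt(-4217/260) = I*sqrt(274105)/130 ≈ 4.0273*I)
X(J) = -3*I*sqrt(274105)*sqrt(J)/130 (X(J) = -3*I*sqrt(274105)/130*sqrt(J) = -3*I*sqrt(274105)*sqrt(J)/130)
X(B(-1)) - 347686 = -3*I*sqrt(274105)*sqrt(-20)/130 - 347686 = -3*I*sqrt(274105)*2*I*sqrt(5)/130 - 347686 = 3*sqrt(54821)/13 - 347686 = -347686 + 3*sqrt(54821)/13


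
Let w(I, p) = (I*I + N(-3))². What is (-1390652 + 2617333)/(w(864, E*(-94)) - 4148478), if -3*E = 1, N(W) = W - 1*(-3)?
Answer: 1226681/557252129538 ≈ 2.2013e-6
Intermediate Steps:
N(W) = 3 + W (N(W) = W + 3 = 3 + W)
E = -⅓ (E = -⅓*1 = -⅓ ≈ -0.33333)
w(I, p) = I⁴ (w(I, p) = (I*I + (3 - 3))² = (I² + 0)² = (I²)² = I⁴)
(-1390652 + 2617333)/(w(864, E*(-94)) - 4148478) = (-1390652 + 2617333)/(864⁴ - 4148478) = 1226681/(557256278016 - 4148478) = 1226681/557252129538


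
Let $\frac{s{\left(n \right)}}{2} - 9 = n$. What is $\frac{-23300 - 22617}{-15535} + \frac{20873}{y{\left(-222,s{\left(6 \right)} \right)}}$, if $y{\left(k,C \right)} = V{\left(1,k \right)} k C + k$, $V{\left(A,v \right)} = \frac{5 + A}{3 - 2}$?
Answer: $\frac{1520774839}{624227370} \approx 2.4363$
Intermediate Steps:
$s{\left(n \right)} = 18 + 2 n$
$V{\left(A,v \right)} = 5 + A$ ($V{\left(A,v \right)} = \frac{5 + A}{1} = \left(5 + A\right) 1 = 5 + A$)
$y{\left(k,C \right)} = k + 6 C k$ ($y{\left(k,C \right)} = \left(5 + 1\right) k C + k = 6 k C + k = 6 C k + k = k + 6 C k$)
$\frac{-23300 - 22617}{-15535} + \frac{20873}{y{\left(-222,s{\left(6 \right)} \right)}} = \frac{-23300 - 22617}{-15535} + \frac{20873}{\left(-222\right) \left(1 + 6 \left(18 + 2 \cdot 6\right)\right)} = \left(-45917\right) \left(- \frac{1}{15535}\right) + \frac{20873}{\left(-222\right) \left(1 + 6 \left(18 + 12\right)\right)} = \frac{45917}{15535} + \frac{20873}{\left(-222\right) \left(1 + 6 \cdot 30\right)} = \frac{45917}{15535} + \frac{20873}{\left(-222\right) \left(1 + 180\right)} = \frac{45917}{15535} + \frac{20873}{\left(-222\right) 181} = \frac{45917}{15535} + \frac{20873}{-40182} = \frac{45917}{15535} + 20873 \left(- \frac{1}{40182}\right) = \frac{45917}{15535} - \frac{20873}{40182} = \frac{1520774839}{624227370}$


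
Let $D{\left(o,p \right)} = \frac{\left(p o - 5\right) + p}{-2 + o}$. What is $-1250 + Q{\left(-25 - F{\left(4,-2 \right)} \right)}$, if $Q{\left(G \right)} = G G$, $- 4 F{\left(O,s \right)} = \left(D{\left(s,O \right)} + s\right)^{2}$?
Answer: $- \frac{2563199}{4096} \approx -625.78$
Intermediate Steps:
$D{\left(o,p \right)} = \frac{-5 + p + o p}{-2 + o}$ ($D{\left(o,p \right)} = \frac{\left(o p - 5\right) + p}{-2 + o} = \frac{\left(-5 + o p\right) + p}{-2 + o} = \frac{-5 + p + o p}{-2 + o}$)
$F{\left(O,s \right)} = - \frac{\left(s + \frac{-5 + O + O s}{-2 + s}\right)^{2}}{4}$ ($F{\left(O,s \right)} = - \frac{\left(\frac{-5 + O + s O}{-2 + s} + s\right)^{2}}{4} = - \frac{\left(\frac{-5 + O + O s}{-2 + s} + s\right)^{2}}{4} = - \frac{\left(s + \frac{-5 + O + O s}{-2 + s}\right)^{2}}{4}$)
$Q{\left(G \right)} = G^{2}$
$-1250 + Q{\left(-25 - F{\left(4,-2 \right)} \right)} = -1250 + \left(-25 - - \frac{\left(-5 + 4 + 4 \left(-2\right) - 2 \left(-2 - 2\right)\right)^{2}}{4 \left(-2 - 2\right)^{2}}\right)^{2} = -1250 + \left(-25 - - \frac{\left(-5 + 4 - 8 - -8\right)^{2}}{4 \cdot 16}\right)^{2} = -1250 + \left(-25 - \left(- \frac{1}{4}\right) \frac{1}{16} \left(-5 + 4 - 8 + 8\right)^{2}\right)^{2} = -1250 + \left(-25 - \left(- \frac{1}{4}\right) \frac{1}{16} \left(-1\right)^{2}\right)^{2} = -1250 + \left(-25 - \left(- \frac{1}{4}\right) \frac{1}{16} \cdot 1\right)^{2} = -1250 + \left(-25 - - \frac{1}{64}\right)^{2} = -1250 + \left(-25 + \frac{1}{64}\right)^{2} = -1250 + \left(- \frac{1599}{64}\right)^{2} = -1250 + \frac{2556801}{4096} = - \frac{2563199}{4096}$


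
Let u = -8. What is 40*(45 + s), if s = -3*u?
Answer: 2760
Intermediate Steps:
s = 24 (s = -3*(-8) = 24)
40*(45 + s) = 40*(45 + 24) = 40*69 = 2760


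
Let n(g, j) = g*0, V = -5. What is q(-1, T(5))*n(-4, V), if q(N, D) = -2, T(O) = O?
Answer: 0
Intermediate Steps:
n(g, j) = 0
q(-1, T(5))*n(-4, V) = -2*0 = 0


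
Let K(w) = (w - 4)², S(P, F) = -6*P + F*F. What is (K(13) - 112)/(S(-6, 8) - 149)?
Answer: 31/49 ≈ 0.63265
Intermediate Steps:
S(P, F) = F² - 6*P (S(P, F) = -6*P + F² = F² - 6*P)
K(w) = (-4 + w)²
(K(13) - 112)/(S(-6, 8) - 149) = ((-4 + 13)² - 112)/((8² - 6*(-6)) - 149) = (9² - 112)/((64 + 36) - 149) = (81 - 112)/(100 - 149) = -31/(-49) = -31*(-1/49) = 31/49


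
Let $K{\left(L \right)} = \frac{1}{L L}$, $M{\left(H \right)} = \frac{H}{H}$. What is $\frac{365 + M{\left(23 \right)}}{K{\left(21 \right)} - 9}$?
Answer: $- \frac{80703}{1984} \approx -40.677$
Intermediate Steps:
$M{\left(H \right)} = 1$
$K{\left(L \right)} = \frac{1}{L^{2}}$
$\frac{365 + M{\left(23 \right)}}{K{\left(21 \right)} - 9} = \frac{365 + 1}{\frac{1}{441} - 9} = \frac{366}{\frac{1}{441} - 9} = \frac{366}{- \frac{3968}{441}} = 366 \left(- \frac{441}{3968}\right) = - \frac{80703}{1984}$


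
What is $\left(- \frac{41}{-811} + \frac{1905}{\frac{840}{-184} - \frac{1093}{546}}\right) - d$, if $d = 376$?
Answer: $- \frac{44545930645}{66882359} \approx -666.03$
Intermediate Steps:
$\left(- \frac{41}{-811} + \frac{1905}{\frac{840}{-184} - \frac{1093}{546}}\right) - d = \left(- \frac{41}{-811} + \frac{1905}{\frac{840}{-184} - \frac{1093}{546}}\right) - 376 = \left(\left(-41\right) \left(- \frac{1}{811}\right) + \frac{1905}{840 \left(- \frac{1}{184}\right) - \frac{1093}{546}}\right) - 376 = \left(\frac{41}{811} + \frac{1905}{- \frac{105}{23} - \frac{1093}{546}}\right) - 376 = \left(\frac{41}{811} + \frac{1905}{- \frac{82469}{12558}}\right) - 376 = \left(\frac{41}{811} + 1905 \left(- \frac{12558}{82469}\right)\right) - 376 = \left(\frac{41}{811} - \frac{23922990}{82469}\right) - 376 = - \frac{19398163661}{66882359} - 376 = - \frac{44545930645}{66882359}$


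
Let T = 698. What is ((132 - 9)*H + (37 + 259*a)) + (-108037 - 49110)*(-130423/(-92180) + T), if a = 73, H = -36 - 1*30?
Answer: -10130593343581/92180 ≈ -1.0990e+8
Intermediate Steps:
H = -66 (H = -36 - 30 = -66)
((132 - 9)*H + (37 + 259*a)) + (-108037 - 49110)*(-130423/(-92180) + T) = ((132 - 9)*(-66) + (37 + 259*73)) + (-108037 - 49110)*(-130423/(-92180) + 698) = (123*(-66) + (37 + 18907)) - 157147*(-130423*(-1/92180) + 698) = (-8118 + 18944) - 157147*(130423/92180 + 698) = 10826 - 157147*64472063/92180 = 10826 - 10131591284261/92180 = -10130593343581/92180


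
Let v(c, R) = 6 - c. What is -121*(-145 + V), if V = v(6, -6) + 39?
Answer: 12826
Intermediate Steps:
V = 39 (V = (6 - 1*6) + 39 = (6 - 6) + 39 = 0 + 39 = 39)
-121*(-145 + V) = -121*(-145 + 39) = -121*(-106) = 12826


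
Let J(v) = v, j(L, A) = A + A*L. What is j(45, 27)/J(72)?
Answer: 69/4 ≈ 17.250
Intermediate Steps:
j(45, 27)/J(72) = (27*(1 + 45))/72 = (27*46)*(1/72) = 1242*(1/72) = 69/4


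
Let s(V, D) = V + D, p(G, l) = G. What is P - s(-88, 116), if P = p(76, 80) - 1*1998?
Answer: -1950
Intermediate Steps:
s(V, D) = D + V
P = -1922 (P = 76 - 1*1998 = 76 - 1998 = -1922)
P - s(-88, 116) = -1922 - (116 - 88) = -1922 - 1*28 = -1922 - 28 = -1950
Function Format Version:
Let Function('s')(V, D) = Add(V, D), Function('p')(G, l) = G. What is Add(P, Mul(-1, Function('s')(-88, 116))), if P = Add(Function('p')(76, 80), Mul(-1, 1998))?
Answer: -1950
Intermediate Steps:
Function('s')(V, D) = Add(D, V)
P = -1922 (P = Add(76, Mul(-1, 1998)) = Add(76, -1998) = -1922)
Add(P, Mul(-1, Function('s')(-88, 116))) = Add(-1922, Mul(-1, Add(116, -88))) = Add(-1922, Mul(-1, 28)) = Add(-1922, -28) = -1950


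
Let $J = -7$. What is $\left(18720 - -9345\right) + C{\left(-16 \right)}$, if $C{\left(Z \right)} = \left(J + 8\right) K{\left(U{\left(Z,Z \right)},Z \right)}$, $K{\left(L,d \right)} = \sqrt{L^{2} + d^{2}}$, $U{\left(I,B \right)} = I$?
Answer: $28065 + 16 \sqrt{2} \approx 28088.0$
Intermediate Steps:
$C{\left(Z \right)} = \sqrt{2} \sqrt{Z^{2}}$ ($C{\left(Z \right)} = \left(-7 + 8\right) \sqrt{Z^{2} + Z^{2}} = 1 \sqrt{2 Z^{2}} = 1 \sqrt{2} \sqrt{Z^{2}} = \sqrt{2} \sqrt{Z^{2}}$)
$\left(18720 - -9345\right) + C{\left(-16 \right)} = \left(18720 - -9345\right) + \sqrt{2} \sqrt{\left(-16\right)^{2}} = \left(18720 + 9345\right) + \sqrt{2} \sqrt{256} = 28065 + \sqrt{2} \cdot 16 = 28065 + 16 \sqrt{2}$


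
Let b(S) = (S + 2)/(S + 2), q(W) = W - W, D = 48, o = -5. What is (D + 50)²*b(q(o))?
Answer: 9604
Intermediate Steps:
q(W) = 0
b(S) = 1 (b(S) = (2 + S)/(2 + S) = 1)
(D + 50)²*b(q(o)) = (48 + 50)²*1 = 98²*1 = 9604*1 = 9604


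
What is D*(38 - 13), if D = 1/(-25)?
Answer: -1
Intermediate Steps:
D = -1/25 ≈ -0.040000
D*(38 - 13) = -(38 - 13)/25 = -1/25*25 = -1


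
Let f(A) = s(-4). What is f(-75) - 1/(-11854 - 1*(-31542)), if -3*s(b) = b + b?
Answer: 157501/59064 ≈ 2.6666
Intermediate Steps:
s(b) = -2*b/3 (s(b) = -(b + b)/3 = -2*b/3)
f(A) = 8/3 (f(A) = -2/3*(-4) = 8/3)
f(-75) - 1/(-11854 - 1*(-31542)) = 8/3 - 1/(-11854 - 1*(-31542)) = 8/3 - 1/(-11854 + 31542) = 8/3 - 1/19688 = 157501/59064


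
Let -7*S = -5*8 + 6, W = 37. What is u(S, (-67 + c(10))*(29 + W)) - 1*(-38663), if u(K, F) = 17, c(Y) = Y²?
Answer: 38680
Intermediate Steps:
S = 34/7 (S = -(-5*8 + 6)/7 = -(-40 + 6)/7 = -⅐*(-34) = 34/7 ≈ 4.8571)
u(S, (-67 + c(10))*(29 + W)) - 1*(-38663) = 17 - 1*(-38663) = 17 + 38663 = 38680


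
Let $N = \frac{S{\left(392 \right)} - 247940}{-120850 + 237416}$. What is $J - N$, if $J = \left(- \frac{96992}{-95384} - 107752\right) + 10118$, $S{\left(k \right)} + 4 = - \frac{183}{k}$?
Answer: $- \frac{53190074933444363}{544808035856} \approx -97631.0$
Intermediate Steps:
$S{\left(k \right)} = -4 - \frac{183}{k}$
$N = - \frac{97194231}{45693872}$ ($N = \frac{\left(-4 - \frac{183}{392}\right) - 247940}{-120850 + 237416} = \frac{\left(-4 - \frac{183}{392}\right) - 247940}{116566} = \left(\left(-4 - \frac{183}{392}\right) - 247940\right) \frac{1}{116566} = \left(- \frac{1751}{392} - 247940\right) \frac{1}{116566} = \left(- \frac{97194231}{392}\right) \frac{1}{116566} = - \frac{97194231}{45693872} \approx -2.1271$)
$J = - \frac{1164078058}{11923}$ ($J = \left(\left(-96992\right) \left(- \frac{1}{95384}\right) - 107752\right) + 10118 = \left(\frac{12124}{11923} - 107752\right) + 10118 = - \frac{1284714972}{11923} + 10118 = - \frac{1164078058}{11923} \approx -97633.0$)
$J - N = - \frac{1164078058}{11923} - - \frac{97194231}{45693872} = - \frac{1164078058}{11923} + \frac{97194231}{45693872} = - \frac{53190074933444363}{544808035856}$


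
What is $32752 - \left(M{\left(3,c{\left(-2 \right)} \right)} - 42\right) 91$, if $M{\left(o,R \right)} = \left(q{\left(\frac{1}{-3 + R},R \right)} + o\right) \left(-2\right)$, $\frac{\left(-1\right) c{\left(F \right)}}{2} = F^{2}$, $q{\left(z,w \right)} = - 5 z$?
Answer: $\frac{409230}{11} \approx 37203.0$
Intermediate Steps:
$c{\left(F \right)} = - 2 F^{2}$
$M{\left(o,R \right)} = - 2 o + \frac{10}{-3 + R}$ ($M{\left(o,R \right)} = \left(- \frac{5}{-3 + R} + o\right) \left(-2\right) = \left(o - \frac{5}{-3 + R}\right) \left(-2\right) = - 2 o + \frac{10}{-3 + R}$)
$32752 - \left(M{\left(3,c{\left(-2 \right)} \right)} - 42\right) 91 = 32752 - \left(\frac{2 \left(5 - 3 \left(-3 - 2 \left(-2\right)^{2}\right)\right)}{-3 - 2 \left(-2\right)^{2}} - 42\right) 91 = 32752 - \left(\frac{2 \left(5 - 3 \left(-3 - 8\right)\right)}{-3 - 8} - 42\right) 91 = 32752 - \left(\frac{2 \left(5 - 3 \left(-11\right)\right)}{-11} - 42\right) 91 = 32752 - \left(2 \left(- \frac{1}{11}\right) \left(5 + 33\right) - 42\right) 91 = 32752 - \left(2 \left(- \frac{1}{11}\right) 38 - 42\right) 91 = 32752 - \left(- \frac{76}{11} - 42\right) 91 = 32752 - \left(- \frac{538}{11}\right) 91 = 32752 - - \frac{48958}{11} = 32752 + \frac{48958}{11} = \frac{409230}{11}$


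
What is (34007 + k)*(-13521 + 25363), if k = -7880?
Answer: 309395934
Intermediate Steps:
(34007 + k)*(-13521 + 25363) = (34007 - 7880)*(-13521 + 25363) = 26127*11842 = 309395934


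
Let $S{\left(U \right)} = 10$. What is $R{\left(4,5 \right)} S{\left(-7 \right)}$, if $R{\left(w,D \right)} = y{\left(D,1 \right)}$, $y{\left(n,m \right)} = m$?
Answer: $10$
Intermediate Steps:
$R{\left(w,D \right)} = 1$
$R{\left(4,5 \right)} S{\left(-7 \right)} = 1 \cdot 10 = 10$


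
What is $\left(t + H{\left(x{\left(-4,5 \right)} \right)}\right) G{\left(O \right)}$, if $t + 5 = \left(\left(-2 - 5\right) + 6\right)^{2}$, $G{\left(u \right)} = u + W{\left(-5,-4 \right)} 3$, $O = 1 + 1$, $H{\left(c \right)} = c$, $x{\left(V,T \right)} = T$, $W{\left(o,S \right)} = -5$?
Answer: $-13$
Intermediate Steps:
$O = 2$
$G{\left(u \right)} = -15 + u$ ($G{\left(u \right)} = u - 15 = -15 + u$)
$t = -4$ ($t = -5 + \left(\left(-2 - 5\right) + 6\right)^{2} = -5 + \left(-7 + 6\right)^{2} = -5 + \left(-1\right)^{2} = -5 + 1 = -4$)
$\left(t + H{\left(x{\left(-4,5 \right)} \right)}\right) G{\left(O \right)} = \left(-4 + 5\right) \left(-15 + 2\right) = 1 \left(-13\right) = -13$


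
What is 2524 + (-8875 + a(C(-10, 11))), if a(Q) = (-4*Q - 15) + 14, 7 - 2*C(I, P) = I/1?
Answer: -6386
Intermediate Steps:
C(I, P) = 7/2 - I/2 (C(I, P) = 7/2 - I/(2*1) = 7/2 - I/2)
a(Q) = -1 - 4*Q (a(Q) = (-15 - 4*Q) + 14 = -1 - 4*Q)
2524 + (-8875 + a(C(-10, 11))) = 2524 + (-8875 + (-1 - 4*(7/2 - ½*(-10)))) = 2524 + (-8875 + (-1 - 4*(7/2 + 5))) = 2524 + (-8875 + (-1 - 4*17/2)) = 2524 + (-8875 + (-1 - 34)) = 2524 + (-8875 - 35) = 2524 - 8910 = -6386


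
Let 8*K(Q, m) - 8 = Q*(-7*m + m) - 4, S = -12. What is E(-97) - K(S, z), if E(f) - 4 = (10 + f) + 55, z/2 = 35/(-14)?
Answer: 33/2 ≈ 16.500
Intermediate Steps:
z = -5 (z = 2*(35/(-14)) = 2*(35*(-1/14)) = 2*(-5/2) = -5)
K(Q, m) = ½ - 3*Q*m/4 (K(Q, m) = 1 + (Q*(-7*m + m) - 4)/8 = 1 + (Q*(-6*m) - 4)/8 = 1 + (-6*Q*m - 4)/8 = 1 + (-4 - 6*Q*m)/8 = 1 + (-½ - 3*Q*m/4) = ½ - 3*Q*m/4)
E(f) = 69 + f (E(f) = 4 + ((10 + f) + 55) = 4 + (65 + f) = 69 + f)
E(-97) - K(S, z) = (69 - 97) - (½ - ¾*(-12)*(-5)) = -28 - (½ - 45) = -28 - 1*(-89/2) = -28 + 89/2 = 33/2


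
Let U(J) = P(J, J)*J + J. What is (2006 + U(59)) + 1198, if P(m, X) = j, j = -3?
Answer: 3086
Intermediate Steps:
P(m, X) = -3
U(J) = -2*J (U(J) = -3*J + J = -2*J)
(2006 + U(59)) + 1198 = (2006 - 2*59) + 1198 = (2006 - 118) + 1198 = 1888 + 1198 = 3086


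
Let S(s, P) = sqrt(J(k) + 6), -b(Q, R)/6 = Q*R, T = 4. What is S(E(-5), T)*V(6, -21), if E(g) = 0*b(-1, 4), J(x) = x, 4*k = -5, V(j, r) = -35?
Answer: -35*sqrt(19)/2 ≈ -76.281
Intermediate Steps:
b(Q, R) = -6*Q*R
k = -5/4 (k = (1/4)*(-5) = -5/4 ≈ -1.2500)
E(g) = 0 (E(g) = 0*(-6*(-1)*4) = 0*24 = 0)
S(s, P) = sqrt(19)/2 (S(s, P) = sqrt(-5/4 + 6) = sqrt(19/4) = sqrt(19)/2)
S(E(-5), T)*V(6, -21) = (sqrt(19)/2)*(-35) = -35*sqrt(19)/2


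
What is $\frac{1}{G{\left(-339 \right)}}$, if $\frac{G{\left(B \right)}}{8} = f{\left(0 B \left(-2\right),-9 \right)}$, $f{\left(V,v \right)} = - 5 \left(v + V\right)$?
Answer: $\frac{1}{360} \approx 0.0027778$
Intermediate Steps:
$f{\left(V,v \right)} = - 5 V - 5 v$ ($f{\left(V,v \right)} = - 5 \left(V + v\right) = - 5 V - 5 v$)
$G{\left(B \right)} = 360$ ($G{\left(B \right)} = 8 \left(- 5 \cdot 0 B \left(-2\right) - -45\right) = 8 \left(- 5 \cdot 0 \left(-2\right) + 45\right) = 8 \left(\left(-5\right) 0 + 45\right) = 8 \left(0 + 45\right) = 8 \cdot 45 = 360$)
$\frac{1}{G{\left(-339 \right)}} = \frac{1}{360}$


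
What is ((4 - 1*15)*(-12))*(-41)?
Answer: -5412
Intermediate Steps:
((4 - 1*15)*(-12))*(-41) = ((4 - 15)*(-12))*(-41) = -11*(-12)*(-41) = 132*(-41) = -5412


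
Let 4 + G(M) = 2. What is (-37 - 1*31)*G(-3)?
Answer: 136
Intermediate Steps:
G(M) = -2 (G(M) = -4 + 2 = -2)
(-37 - 1*31)*G(-3) = (-37 - 1*31)*(-2) = (-37 - 31)*(-2) = -68*(-2) = 136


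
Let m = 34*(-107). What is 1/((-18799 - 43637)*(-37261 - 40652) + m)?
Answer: 1/4864572430 ≈ 2.0557e-10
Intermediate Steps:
m = -3638
1/((-18799 - 43637)*(-37261 - 40652) + m) = 1/((-18799 - 43637)*(-37261 - 40652) - 3638) = 1/(-62436*(-77913) - 3638) = 1/(4864576068 - 3638) = 1/4864572430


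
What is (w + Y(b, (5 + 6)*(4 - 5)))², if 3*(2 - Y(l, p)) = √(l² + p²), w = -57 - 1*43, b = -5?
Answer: (294 + √146)²/9 ≈ 10410.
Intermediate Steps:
w = -100 (w = -57 - 43 = -100)
Y(l, p) = 2 - √(l² + p²)/3
(w + Y(b, (5 + 6)*(4 - 5)))² = (-100 + (2 - √((-5)² + ((5 + 6)*(4 - 5))²)/3))² = (-100 + (2 - √(25 + (11*(-1))²)/3))² = (-100 + (2 - √(25 + (-11)²)/3))² = (-100 + (2 - √(25 + 121)/3))² = (-100 + (2 - √146/3))² = (-98 - √146/3)²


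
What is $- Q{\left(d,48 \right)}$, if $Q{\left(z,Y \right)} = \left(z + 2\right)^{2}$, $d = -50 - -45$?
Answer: $-9$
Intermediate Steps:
$d = -5$ ($d = -50 + 45 = -5$)
$Q{\left(z,Y \right)} = \left(2 + z\right)^{2}$
$- Q{\left(d,48 \right)} = - \left(2 - 5\right)^{2} = - \left(-3\right)^{2} = \left(-1\right) 9 = -9$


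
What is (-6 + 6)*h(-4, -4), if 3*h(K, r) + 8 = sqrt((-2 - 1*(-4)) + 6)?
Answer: 0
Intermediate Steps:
h(K, r) = -8/3 + 2*sqrt(2)/3 (h(K, r) = -8/3 + sqrt((-2 - 1*(-4)) + 6)/3 = -8/3 + sqrt((-2 + 4) + 6)/3 = -8/3 + sqrt(2 + 6)/3 = -8/3 + sqrt(8)/3 = -8/3 + (2*sqrt(2))/3 = -8/3 + 2*sqrt(2)/3)
(-6 + 6)*h(-4, -4) = (-6 + 6)*(-8/3 + 2*sqrt(2)/3) = 0*(-8/3 + 2*sqrt(2)/3) = 0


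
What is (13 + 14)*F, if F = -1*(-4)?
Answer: 108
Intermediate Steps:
F = 4
(13 + 14)*F = (13 + 14)*4 = 27*4 = 108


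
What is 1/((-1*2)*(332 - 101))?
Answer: -1/462 ≈ -0.0021645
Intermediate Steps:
1/((-1*2)*(332 - 101)) = 1/(-2*231) = 1/(-462) = -1/462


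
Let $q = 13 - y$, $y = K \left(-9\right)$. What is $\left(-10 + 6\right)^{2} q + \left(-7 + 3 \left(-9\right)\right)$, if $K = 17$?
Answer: $2622$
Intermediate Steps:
$y = -153$ ($y = 17 \left(-9\right) = -153$)
$q = 166$ ($q = 13 - -153 = 13 + 153 = 166$)
$\left(-10 + 6\right)^{2} q + \left(-7 + 3 \left(-9\right)\right) = \left(-10 + 6\right)^{2} \cdot 166 + \left(-7 + 3 \left(-9\right)\right) = \left(-4\right)^{2} \cdot 166 - 34 = 16 \cdot 166 - 34 = 2656 - 34 = 2622$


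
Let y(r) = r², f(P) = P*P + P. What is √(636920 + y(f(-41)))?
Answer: 2*√831630 ≈ 1823.9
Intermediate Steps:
f(P) = P + P² (f(P) = P² + P = P + P²)
√(636920 + y(f(-41))) = √(636920 + (-41*(1 - 41))²) = √(636920 + (-41*(-40))²) = √(636920 + 1640²) = √(636920 + 2689600) = √3326520 = 2*√831630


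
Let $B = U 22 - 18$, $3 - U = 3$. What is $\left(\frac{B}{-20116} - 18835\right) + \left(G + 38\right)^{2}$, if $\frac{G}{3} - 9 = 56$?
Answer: $\frac{356596341}{10058} \approx 35454.0$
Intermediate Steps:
$U = 0$ ($U = 3 - 3 = 0$)
$G = 195$ ($G = 27 + 3 \cdot 56 = 27 + 168 = 195$)
$B = -18$ ($B = 0 \cdot 22 - 18 = 0 - 18 = -18$)
$\left(\frac{B}{-20116} - 18835\right) + \left(G + 38\right)^{2} = \left(- \frac{18}{-20116} - 18835\right) + \left(195 + 38\right)^{2} = \left(\left(-18\right) \left(- \frac{1}{20116}\right) - 18835\right) + 233^{2} = \left(\frac{9}{10058} - 18835\right) + 54289 = - \frac{189442421}{10058} + 54289 = \frac{356596341}{10058}$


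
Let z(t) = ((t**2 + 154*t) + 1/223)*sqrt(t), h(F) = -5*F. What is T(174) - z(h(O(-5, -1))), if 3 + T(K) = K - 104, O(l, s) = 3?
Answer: 67 + 464954*I*sqrt(15)/223 ≈ 67.0 + 8075.2*I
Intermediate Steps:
T(K) = -107 + K (T(K) = -3 + (K - 104) = -3 + (-104 + K) = -107 + K)
z(t) = sqrt(t)*(1/223 + t**2 + 154*t) (z(t) = ((t**2 + 154*t) + 1/223)*sqrt(t) = (1/223 + t**2 + 154*t)*sqrt(t) = sqrt(t)*(1/223 + t**2 + 154*t))
T(174) - z(h(O(-5, -1))) = (-107 + 174) - sqrt(-5*3)*(1/223 + (-5*3)**2 + 154*(-5*3)) = 67 - sqrt(-15)*(1/223 + (-15)**2 + 154*(-15)) = 67 - I*sqrt(15)*(1/223 + 225 - 2310) = 67 - I*sqrt(15)*(-464954)/223 = 67 - (-464954)*I*sqrt(15)/223 = 67 + 464954*I*sqrt(15)/223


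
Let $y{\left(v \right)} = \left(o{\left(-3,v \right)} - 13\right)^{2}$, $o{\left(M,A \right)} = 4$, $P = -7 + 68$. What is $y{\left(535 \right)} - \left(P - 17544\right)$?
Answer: $17564$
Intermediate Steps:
$P = 61$
$y{\left(v \right)} = 81$ ($y{\left(v \right)} = \left(4 - 13\right)^{2} = \left(-9\right)^{2} = 81$)
$y{\left(535 \right)} - \left(P - 17544\right) = 81 - \left(61 - 17544\right) = 81 - -17483 = 81 + 17483 = 17564$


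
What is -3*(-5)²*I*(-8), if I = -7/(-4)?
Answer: 1050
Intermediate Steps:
I = 7/4 (I = -7*(-¼) = 7/4 ≈ 1.7500)
-3*(-5)²*I*(-8) = -3*(-5)²*7/4*(-8) = -75*7/4*(-8) = -3*175/4*(-8) = -525/4*(-8) = 1050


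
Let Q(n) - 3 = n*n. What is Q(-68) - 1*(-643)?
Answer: 5270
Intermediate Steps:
Q(n) = 3 + n² (Q(n) = 3 + n*n = 3 + n²)
Q(-68) - 1*(-643) = (3 + (-68)²) - 1*(-643) = (3 + 4624) + 643 = 4627 + 643 = 5270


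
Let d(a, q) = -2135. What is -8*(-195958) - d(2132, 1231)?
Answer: 1569799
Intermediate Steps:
-8*(-195958) - d(2132, 1231) = -8*(-195958) - 1*(-2135) = 1567664 + 2135 = 1569799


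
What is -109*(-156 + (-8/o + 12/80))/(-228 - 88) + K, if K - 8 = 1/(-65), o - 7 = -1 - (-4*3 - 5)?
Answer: -86724499/1889680 ≈ -45.894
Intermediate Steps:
o = 23 (o = 7 + (-1 - (-4*3 - 5)) = 7 + (-1 - (-12 - 5)) = 7 + (-1 - 1*(-17)) = 7 + (-1 + 17) = 7 + 16 = 23)
K = 519/65 (K = 8 + 1/(-65) = 8 - 1/65 = 519/65 ≈ 7.9846)
-109*(-156 + (-8/o + 12/80))/(-228 - 88) + K = -109*(-156 + (-8/23 + 12/80))/(-228 - 88) + 519/65 = -109*(-156 + (-8*1/23 + 12*(1/80)))/(-316) + 519/65 = -109*(-156 + (-8/23 + 3/20))*(-1)/316 + 519/65 = -109*(-156 - 91/460)*(-1)/316 + 519/65 = -(-7831759)*(-1)/(460*316) + 519/65 = -109*71851/145360 + 519/65 = -7831759/145360 + 519/65 = -86724499/1889680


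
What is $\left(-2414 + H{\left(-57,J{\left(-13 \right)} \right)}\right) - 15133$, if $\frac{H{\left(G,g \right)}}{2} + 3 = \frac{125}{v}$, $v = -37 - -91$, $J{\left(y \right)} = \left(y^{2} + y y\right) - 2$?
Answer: $- \frac{473806}{27} \approx -17548.0$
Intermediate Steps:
$J{\left(y \right)} = -2 + 2 y^{2}$ ($J{\left(y \right)} = \left(y^{2} + y^{2}\right) - 2 = 2 y^{2} - 2 = -2 + 2 y^{2}$)
$v = 54$ ($v = -37 + 91 = 54$)
$H{\left(G,g \right)} = - \frac{37}{27}$ ($H{\left(G,g \right)} = -6 + 2 \cdot \frac{125}{54} = -6 + \frac{125}{27} = - \frac{37}{27}$)
$\left(-2414 + H{\left(-57,J{\left(-13 \right)} \right)}\right) - 15133 = \left(-2414 - \frac{37}{27}\right) - 15133 = - \frac{65215}{27} - 15133 = - \frac{473806}{27}$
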